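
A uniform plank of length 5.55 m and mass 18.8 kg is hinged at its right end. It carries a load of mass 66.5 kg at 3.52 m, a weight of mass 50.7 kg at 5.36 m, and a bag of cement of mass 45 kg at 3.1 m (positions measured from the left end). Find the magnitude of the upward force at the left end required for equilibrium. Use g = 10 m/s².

F ≈ 553 N

Take moments about the right end.
Beam weight: 18.8 × 10 = 188 N down at 2.775 m → arm 2.775 m, τ = 188 × 2.775 = 521.7 N·m counterclockwise.
Load: 66.5 × 10 = 665 N down at 3.52 m → arm 2.03 m, τ = 665 × 2.03 = 1350 N·m counterclockwise.
Weight: 50.7 × 10 = 507 N down at 5.36 m → arm 0.19 m, τ = 507 × 0.19 = 96.33 N·m counterclockwise.
Bag of cement: 45 × 10 = 450 N down at 3.1 m → arm 2.45 m, τ = 450 × 2.45 = 1102 N·m counterclockwise.
Net moment of the loads = 3070 N·m counterclockwise.
The upward force F acts at the left end, arm 5.55 m, giving F × 5.55 clockwise.
Στ = 0 ⇒ F × 5.55 = 3070 ⇒ F = 3070 / 5.55 = 553 N.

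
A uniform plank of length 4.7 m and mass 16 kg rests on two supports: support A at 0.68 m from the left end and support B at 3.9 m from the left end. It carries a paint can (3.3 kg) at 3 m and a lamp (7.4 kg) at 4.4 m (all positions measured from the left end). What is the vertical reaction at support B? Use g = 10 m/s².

R_B ≈ 192 N

Take moments about support A.
Beam weight: 16 × 10 = 160 N down at 2.35 m → arm 1.67 m, τ = 160 × 1.67 = 267.2 N·m clockwise.
Paint can: 3.3 × 10 = 33 N down at 3 m → arm 2.32 m, τ = 33 × 2.32 = 76.56 N·m clockwise.
Lamp: 7.4 × 10 = 74 N down at 4.4 m → arm 3.72 m, τ = 74 × 3.72 = 275.3 N·m clockwise.
Net load moment about support A = 619.1 N·m clockwise.
Reaction R at support B is upward at 3.9 m, arm 3.22 m → moment R × 3.22 counterclockwise.
Setting net torque to zero: R × 3.22 = 619.1 → R = 192 N.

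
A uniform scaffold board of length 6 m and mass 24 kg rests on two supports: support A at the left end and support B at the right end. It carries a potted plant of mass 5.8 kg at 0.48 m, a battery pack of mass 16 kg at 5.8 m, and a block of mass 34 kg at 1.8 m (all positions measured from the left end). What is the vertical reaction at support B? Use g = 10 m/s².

About support A:
Beam weight: 24 × 10 = 240 N down at 3 m → arm 3 m, τ = 240 × 3 = 720 N·m clockwise.
Potted plant: 5.8 × 10 = 58 N down at 0.48 m → arm 0.48 m, τ = 58 × 0.48 = 27.84 N·m clockwise.
Battery pack: 16 × 10 = 160 N down at 5.8 m → arm 5.8 m, τ = 160 × 5.8 = 928 N·m clockwise.
Block: 34 × 10 = 340 N down at 1.8 m → arm 1.8 m, τ = 340 × 1.8 = 612 N·m clockwise.
Net load moment about support A = 2288 N·m clockwise.
Reaction R at support B is upward at 6 m, arm 6 m → moment R × 6 counterclockwise.
For rotational equilibrium, R × 6 = 2288, so R = 381 N.

R_B ≈ 381 N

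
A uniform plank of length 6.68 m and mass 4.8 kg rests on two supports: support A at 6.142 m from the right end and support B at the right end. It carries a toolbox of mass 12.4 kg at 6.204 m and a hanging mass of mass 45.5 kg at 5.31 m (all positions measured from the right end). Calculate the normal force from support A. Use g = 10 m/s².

R_A ≈ 545 N

Sum moments about support B (its reaction then has zero moment arm).
Beam weight: 4.8 × 10 = 48 N down at 3.34 m → arm 3.34 m, τ = 48 × 3.34 = 160.3 N·m counterclockwise.
Toolbox: 12.4 × 10 = 124 N down at 6.204 m → arm 6.204 m, τ = 124 × 6.204 = 769.3 N·m counterclockwise.
Hanging mass: 45.5 × 10 = 455 N down at 5.31 m → arm 5.31 m, τ = 455 × 5.31 = 2416 N·m counterclockwise.
Net load moment about support B = 3346 N·m counterclockwise.
Reaction R at support A is upward at 6.142 m, arm 6.142 m → moment R × 6.142 clockwise.
Setting net torque to zero: R × 6.142 = 3346 → R = 545 N.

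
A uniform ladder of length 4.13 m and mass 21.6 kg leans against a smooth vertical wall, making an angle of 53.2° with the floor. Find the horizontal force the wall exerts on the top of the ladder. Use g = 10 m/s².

About the foot of the ladder:
Ladder weight 21.6×10 = 216 N acts at 2.065 m along the ladder; its horizontal arm is 2.065·cos53.2° = 1.237 m → τ = 267.2 N·m clockwise.
Wall normal N acts horizontally at the top; its moment arm is the height L sinθ = 4.13·sin53.2° = 3.307 m, counterclockwise.
Balancing moments: N × 3.307 = 267.2, giving N = 80.8 N.

N_wall ≈ 80.8 N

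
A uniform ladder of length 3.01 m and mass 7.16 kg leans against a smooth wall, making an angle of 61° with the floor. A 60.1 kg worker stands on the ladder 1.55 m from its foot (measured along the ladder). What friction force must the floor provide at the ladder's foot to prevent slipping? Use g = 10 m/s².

f ≈ 191 N

Take moments about the foot of the ladder.
Ladder weight 7.16×10 = 71.6 N acts at 1.505 m along the ladder; its horizontal arm is 1.505·cos61° = 0.7296 m → τ = 52.24 N·m clockwise.
Worker: 60.1×10 = 601 N at 1.55 m → arm 0.7515 m → τ = 451.7 N·m clockwise.
Wall normal N acts horizontally at the top; its moment arm is the height L sinθ = 3.01·sin61° = 2.633 m, counterclockwise.
Στ = 0 ⇒ N × 2.633 = 503.9 ⇒ N = 191 N.
ΣFx = 0: friction at the foot balances the wall's push, so f = N_wall = 191 N.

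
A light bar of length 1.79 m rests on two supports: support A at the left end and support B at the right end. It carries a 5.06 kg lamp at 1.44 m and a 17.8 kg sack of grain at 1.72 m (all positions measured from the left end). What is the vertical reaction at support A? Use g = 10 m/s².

R_A ≈ 16.9 N

Take moments about support B.
Lamp: 5.06 × 10 = 50.6 N down at 1.44 m → arm 0.35 m, τ = 50.6 × 0.35 = 17.71 N·m counterclockwise.
Sack of grain: 17.8 × 10 = 178 N down at 1.72 m → arm 0.07 m, τ = 178 × 0.07 = 12.46 N·m counterclockwise.
Net load moment about support B = 30.17 N·m counterclockwise.
Reaction R at support A is upward at 0 m, arm 1.79 m → moment R × 1.79 clockwise.
Balancing moments: R × 1.79 = 30.17, giving R = 16.9 N.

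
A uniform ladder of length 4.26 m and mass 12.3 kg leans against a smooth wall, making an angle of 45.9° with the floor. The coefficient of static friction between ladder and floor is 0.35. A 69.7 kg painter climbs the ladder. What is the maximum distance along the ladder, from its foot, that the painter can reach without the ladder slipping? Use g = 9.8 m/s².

Take moments about the foot of the ladder.
Ladder weight 12.3×9.8 = 120.5 N acts at 2.13 m along the ladder; its horizontal arm is 2.13·cos45.9° = 1.482 m → τ = 178.6 N·m clockwise.
Painter weight 69.7×9.8 = 683.1 N at distance d → arm d·cos45.9° → τ = 683.1·d·0.6959 clockwise.
Wall normal N at the top has arm L sinθ = 3.059 m counterclockwise, so Στ = 0 gives N·3.059 = 178.6 + 475.4·d.
ΣFy = 0 ⇒ N_floor = 803.6 N, so the maximum friction is μ_s·N_floor = 0.35×803.6 = 281.3 N. ΣFx = 0 ⇒ N_wall = f, so at the slipping point N = 281.3 N.
Substituting: 281.3×3.059 = 178.6 + 475.4·d ⇒ d = (860.5 − 178.6) / 475.4 = 1.43 m.

d ≈ 1.43 m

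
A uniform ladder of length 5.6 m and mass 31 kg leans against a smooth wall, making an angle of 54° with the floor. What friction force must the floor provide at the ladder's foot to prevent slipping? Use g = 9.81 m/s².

f ≈ 110 N

Sum moments about the foot of the ladder (the floor normal and friction both act there and drop out).
Ladder weight 31×9.81 = 304.1 N acts at 2.8 m along the ladder; its horizontal arm is 2.8·cos54° = 1.646 m → τ = 500.5 N·m clockwise.
Wall normal N acts horizontally at the top; its moment arm is the height L sinθ = 5.6·sin54° = 4.53 m, counterclockwise.
Setting net torque to zero: N × 4.53 = 500.5 → N = 110 N.
ΣFx = 0: friction at the foot balances the wall's push, so f = N_wall = 110 N.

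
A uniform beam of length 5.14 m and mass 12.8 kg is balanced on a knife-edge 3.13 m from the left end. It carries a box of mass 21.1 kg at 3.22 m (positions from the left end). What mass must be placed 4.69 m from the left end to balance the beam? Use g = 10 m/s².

m ≈ 3.38 kg

Sum moments about the knife-edge (at 3.13 m from the left end) (the support reaction has zero arm there).
Beam weight: 12.8 × 10 = 128 N down at 2.57 m → arm 0.56 m, τ = 128 × 0.56 = 71.68 N·m counterclockwise.
Box: 21.1 × 10 = 211 N down at 3.22 m → arm 0.09 m, τ = 211 × 0.09 = 18.99 N·m clockwise.
Net moment of known loads = 52.69 N·m counterclockwise.
An unknown mass m at 4.69 m has arm 1.56 m; its moment is m·g·1.56 clockwise.
Στ = 0 ⇒ m × 10 × 1.56 = 52.69 ⇒ m = 52.69 / (10 × 1.56) = 3.38 kg.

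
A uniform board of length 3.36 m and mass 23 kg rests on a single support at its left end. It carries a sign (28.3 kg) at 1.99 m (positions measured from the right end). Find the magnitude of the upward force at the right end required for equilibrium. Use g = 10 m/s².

Sum moments about the left end (the unknown pivot reaction has zero arm there).
Beam weight: 23 × 10 = 230 N down at 1.68 m → arm 1.68 m, τ = 230 × 1.68 = 386.4 N·m clockwise.
Sign: 28.3 × 10 = 283 N down at 1.99 m → arm 1.37 m, τ = 283 × 1.37 = 387.7 N·m clockwise.
Net moment of the loads = 774.1 N·m clockwise.
The upward force F acts at the right end, arm 3.36 m, giving F × 3.36 counterclockwise.
Setting net torque to zero: F × 3.36 = 774.1 → F = 774.1 / 3.36 = 230 N.

F ≈ 230 N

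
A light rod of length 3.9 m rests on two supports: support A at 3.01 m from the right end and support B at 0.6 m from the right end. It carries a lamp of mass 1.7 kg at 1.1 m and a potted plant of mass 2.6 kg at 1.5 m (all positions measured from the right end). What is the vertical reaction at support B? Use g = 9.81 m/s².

R_B ≈ 29.2 N

About support A:
Lamp: 1.7 × 9.81 = 16.68 N down at 1.1 m → arm 1.91 m, τ = 16.68 × 1.91 = 31.86 N·m clockwise.
Potted plant: 2.6 × 9.81 = 25.51 N down at 1.5 m → arm 1.51 m, τ = 25.51 × 1.51 = 38.52 N·m clockwise.
Net load moment about support A = 70.38 N·m clockwise.
Reaction R at support B is upward at 0.6 m, arm 2.41 m → moment R × 2.41 counterclockwise.
Balancing moments: R × 2.41 = 70.38, giving R = 29.2 N.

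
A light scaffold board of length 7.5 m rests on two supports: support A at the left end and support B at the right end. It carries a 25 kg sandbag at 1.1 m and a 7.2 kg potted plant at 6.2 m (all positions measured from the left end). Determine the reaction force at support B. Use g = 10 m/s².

About support A:
Sandbag: 25 × 10 = 250 N down at 1.1 m → arm 1.1 m, τ = 250 × 1.1 = 275 N·m clockwise.
Potted plant: 7.2 × 10 = 72 N down at 6.2 m → arm 6.2 m, τ = 72 × 6.2 = 446.4 N·m clockwise.
Net load moment about support A = 721.4 N·m clockwise.
Reaction R at support B is upward at 7.5 m, arm 7.5 m → moment R × 7.5 counterclockwise.
For rotational equilibrium, R × 7.5 = 721.4, so R = 96.2 N.

R_B ≈ 96.2 N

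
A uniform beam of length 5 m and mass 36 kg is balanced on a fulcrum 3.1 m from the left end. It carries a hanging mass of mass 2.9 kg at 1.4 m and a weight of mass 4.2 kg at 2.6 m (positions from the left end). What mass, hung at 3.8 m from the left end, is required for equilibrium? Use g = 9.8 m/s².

Take moments about the fulcrum (at 3.1 m from the left end).
Beam weight: 36 × 9.8 = 352.8 N down at 2.5 m → arm 0.6 m, τ = 352.8 × 0.6 = 211.7 N·m counterclockwise.
Hanging mass: 2.9 × 9.8 = 28.42 N down at 1.4 m → arm 1.7 m, τ = 28.42 × 1.7 = 48.31 N·m counterclockwise.
Weight: 4.2 × 9.8 = 41.16 N down at 2.6 m → arm 0.5 m, τ = 41.16 × 0.5 = 20.58 N·m counterclockwise.
Net moment of known loads = 280.6 N·m counterclockwise.
An unknown mass m at 3.8 m has arm 0.7 m; its moment is m·g·0.7 clockwise.
Balancing moments: m × 9.8 × 0.7 = 280.6, giving m = 280.6 / (9.8 × 0.7) = 40.9 kg.

m ≈ 40.9 kg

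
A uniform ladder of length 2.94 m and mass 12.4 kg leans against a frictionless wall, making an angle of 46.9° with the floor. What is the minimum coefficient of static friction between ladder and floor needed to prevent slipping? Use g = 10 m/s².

Choose the foot of the ladder as the axis so the floor normal and friction both act there and drop out.
Ladder weight 12.4×10 = 124 N acts at 1.47 m along the ladder; its horizontal arm is 1.47·cos46.9° = 1.004 m → τ = 124.5 N·m clockwise.
Wall normal N acts horizontally at the top; its moment arm is the height L sinθ = 2.94·sin46.9° = 2.147 m, counterclockwise.
For rotational equilibrium, N × 2.147 = 124.5, so N = 57.99 N.
ΣFx = 0 ⇒ f = N_wall = 57.99 N. ΣFy = 0 ⇒ N_floor = 124 N.
μ_min = f / N_floor = 57.99 / 124 = 0.468.

μ_min ≈ 0.468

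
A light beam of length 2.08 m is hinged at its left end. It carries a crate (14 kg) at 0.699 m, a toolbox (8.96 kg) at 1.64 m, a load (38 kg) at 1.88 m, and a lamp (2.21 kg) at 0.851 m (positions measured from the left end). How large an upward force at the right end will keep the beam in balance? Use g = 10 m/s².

Taking torques about the left end:
Crate: 14 × 10 = 140 N down at 0.699 m → arm 0.699 m, τ = 140 × 0.699 = 97.86 N·m clockwise.
Toolbox: 8.96 × 10 = 89.6 N down at 1.64 m → arm 1.64 m, τ = 89.6 × 1.64 = 146.9 N·m clockwise.
Load: 38 × 10 = 380 N down at 1.88 m → arm 1.88 m, τ = 380 × 1.88 = 714.4 N·m clockwise.
Lamp: 2.21 × 10 = 22.1 N down at 0.851 m → arm 0.851 m, τ = 22.1 × 0.851 = 18.81 N·m clockwise.
Net moment of the loads = 978 N·m clockwise.
The upward force F acts at the right end, arm 2.08 m, giving F × 2.08 counterclockwise.
Balancing moments: F × 2.08 = 978, giving F = 978 / 2.08 = 470 N.

F ≈ 470 N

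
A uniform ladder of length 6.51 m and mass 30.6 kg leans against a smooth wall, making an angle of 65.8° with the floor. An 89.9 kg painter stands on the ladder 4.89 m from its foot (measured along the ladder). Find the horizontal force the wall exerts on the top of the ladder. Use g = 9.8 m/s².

Take moments about the foot of the ladder.
Ladder weight 30.6×9.8 = 299.9 N acts at 3.255 m along the ladder; its horizontal arm is 3.255·cos65.8° = 1.334 m → τ = 400.1 N·m clockwise.
Painter: 89.9×9.8 = 881 N at 4.89 m → arm 2.005 m → τ = 1766 N·m clockwise.
Wall normal N acts horizontally at the top; its moment arm is the height L sinθ = 6.51·sin65.8° = 5.938 m, counterclockwise.
Balancing moments: N × 5.938 = 2166, giving N = 365 N.

N_wall ≈ 365 N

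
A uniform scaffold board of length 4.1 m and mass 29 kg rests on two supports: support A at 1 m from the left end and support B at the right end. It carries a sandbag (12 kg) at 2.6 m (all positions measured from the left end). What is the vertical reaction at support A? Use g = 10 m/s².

R_A ≈ 250 N

Take moments about support B.
Beam weight: 29 × 10 = 290 N down at 2.05 m → arm 2.05 m, τ = 290 × 2.05 = 594.5 N·m counterclockwise.
Sandbag: 12 × 10 = 120 N down at 2.6 m → arm 1.5 m, τ = 120 × 1.5 = 180 N·m counterclockwise.
Net load moment about support B = 774.5 N·m counterclockwise.
Reaction R at support A is upward at 1 m, arm 3.1 m → moment R × 3.1 clockwise.
For rotational equilibrium, R × 3.1 = 774.5, so R = 250 N.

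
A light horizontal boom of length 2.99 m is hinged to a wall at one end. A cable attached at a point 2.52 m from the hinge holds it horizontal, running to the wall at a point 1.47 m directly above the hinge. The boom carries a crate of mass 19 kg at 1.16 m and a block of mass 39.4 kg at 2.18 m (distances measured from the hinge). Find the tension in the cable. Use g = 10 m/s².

Sum moments about the hinge (the unknown hinge reaction has zero arm there).
Crate: 19 × 10 = 190 N down at 1.16 m → arm 1.16 m, τ = 190 × 1.16 = 220.4 N·m clockwise.
Block: 39.4 × 10 = 394 N down at 2.18 m → arm 2.18 m, τ = 394 × 2.18 = 858.9 N·m clockwise.
Total clockwise load moment = 1079 N·m.
The cable tension T acts at 2.52 m; only its component perpendicular to the boom, T sinθ, produces torque. sinθ = h/√(h²+d²) = 1.47/√(1.47²+2.52²) = 0.5039.
Setting net torque to zero: T × 2.52 × 0.5039 = 1079 → T = 1079 / 1.27 = 850 N.

T ≈ 850 N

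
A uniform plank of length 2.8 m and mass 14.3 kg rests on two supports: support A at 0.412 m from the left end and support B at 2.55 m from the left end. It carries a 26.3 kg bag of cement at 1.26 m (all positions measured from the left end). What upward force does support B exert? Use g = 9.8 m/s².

R_B ≈ 167 N

Choose support A as the axis so its reaction then has zero moment arm.
Beam weight: 14.3 × 9.8 = 140.1 N down at 1.4 m → arm 0.988 m, τ = 140.1 × 0.988 = 138.4 N·m clockwise.
Bag of cement: 26.3 × 9.8 = 257.7 N down at 1.26 m → arm 0.848 m, τ = 257.7 × 0.848 = 218.5 N·m clockwise.
Net load moment about support A = 356.9 N·m clockwise.
Reaction R at support B is upward at 2.55 m, arm 2.138 m → moment R × 2.138 counterclockwise.
Setting net torque to zero: R × 2.138 = 356.9 → R = 167 N.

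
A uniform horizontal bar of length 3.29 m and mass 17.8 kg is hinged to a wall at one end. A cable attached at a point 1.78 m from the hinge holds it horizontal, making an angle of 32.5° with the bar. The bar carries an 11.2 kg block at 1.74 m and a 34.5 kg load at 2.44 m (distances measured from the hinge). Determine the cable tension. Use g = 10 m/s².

About the hinge:
Beam weight: 17.8 × 10 = 178 N down at 1.645 m → arm 1.645 m, τ = 178 × 1.645 = 292.8 N·m clockwise.
Block: 11.2 × 10 = 112 N down at 1.74 m → arm 1.74 m, τ = 112 × 1.74 = 194.9 N·m clockwise.
Load: 34.5 × 10 = 345 N down at 2.44 m → arm 2.44 m, τ = 345 × 2.44 = 841.8 N·m clockwise.
Total clockwise load moment = 1330 N·m.
The cable tension T acts at 1.78 m; only its component perpendicular to the bar, T sinθ, produces torque. sin 32.5° = 0.5373.
Setting net torque to zero: T × 1.78 × 0.5373 = 1330 → T = 1330 / 0.9564 = 1390 N.

T ≈ 1390 N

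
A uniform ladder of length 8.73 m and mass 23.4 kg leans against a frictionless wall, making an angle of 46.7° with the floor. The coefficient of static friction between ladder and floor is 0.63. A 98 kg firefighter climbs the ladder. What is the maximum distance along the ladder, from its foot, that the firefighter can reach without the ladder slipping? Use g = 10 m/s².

d ≈ 6.19 m

Sum moments about the foot of the ladder (the floor normal and friction both act there and drop out).
Ladder weight 23.4×10 = 234 N acts at 4.365 m along the ladder; its horizontal arm is 4.365·cos46.7° = 2.994 m → τ = 700.6 N·m clockwise.
Firefighter weight 98×10 = 980 N at distance d → arm d·cos46.7° → τ = 980·d·0.6858 clockwise.
Wall normal N at the top has arm L sinθ = 6.353 m counterclockwise, so Στ = 0 gives N·6.353 = 700.6 + 672.1·d.
ΣFy = 0 ⇒ N_floor = 1214 N, so the maximum friction is μ_s·N_floor = 0.63×1214 = 764.8 N. ΣFx = 0 ⇒ N_wall = f, so at the slipping point N = 764.8 N.
Substituting: 764.8×6.353 = 700.6 + 672.1·d ⇒ d = (4859 − 700.6) / 672.1 = 6.19 m.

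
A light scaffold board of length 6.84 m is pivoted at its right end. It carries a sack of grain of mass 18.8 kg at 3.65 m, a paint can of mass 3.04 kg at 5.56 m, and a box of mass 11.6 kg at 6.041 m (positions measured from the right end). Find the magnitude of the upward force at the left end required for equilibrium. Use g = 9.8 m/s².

F ≈ 223 N

Taking torques about the right end:
Sack of grain: 18.8 × 9.8 = 184.2 N down at 3.65 m → arm 3.65 m, τ = 184.2 × 3.65 = 672.3 N·m counterclockwise.
Paint can: 3.04 × 9.8 = 29.79 N down at 5.56 m → arm 5.56 m, τ = 29.79 × 5.56 = 165.6 N·m counterclockwise.
Box: 11.6 × 9.8 = 113.7 N down at 6.041 m → arm 6.041 m, τ = 113.7 × 6.041 = 686.9 N·m counterclockwise.
Net moment of the loads = 1525 N·m counterclockwise.
The upward force F acts at the left end, arm 6.84 m, giving F × 6.84 clockwise.
For rotational equilibrium, F × 6.84 = 1525, so F = 1525 / 6.84 = 223 N.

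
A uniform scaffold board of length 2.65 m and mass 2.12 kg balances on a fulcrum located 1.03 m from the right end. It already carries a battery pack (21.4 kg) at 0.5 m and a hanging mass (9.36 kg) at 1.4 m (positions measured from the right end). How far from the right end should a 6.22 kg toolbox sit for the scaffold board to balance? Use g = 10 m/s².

x ≈ 2.2 m from the right end

Choose the fulcrum (at 1.03 m from the right end) as the axis so the support reaction has zero arm there.
Beam weight: 2.12 × 10 = 21.2 N down at 1.325 m → arm 0.295 m, τ = 21.2 × 0.295 = 6.254 N·m counterclockwise.
Battery pack: 21.4 × 10 = 214 N down at 0.5 m → arm 0.53 m, τ = 214 × 0.53 = 113.4 N·m clockwise.
Hanging mass: 9.36 × 10 = 93.6 N down at 1.4 m → arm 0.37 m, τ = 93.6 × 0.37 = 34.63 N·m counterclockwise.
Net moment of existing loads = 72.52 N·m clockwise.
The toolbox weighs 6.22 × 10 = 62.2 N and must supply an equal counterclockwise moment, so its lever arm about the fulcrum is 72.52 / 62.2 = 1.17 m.
That puts it at 1.03 + 1.17 = 2.2 m from the right end.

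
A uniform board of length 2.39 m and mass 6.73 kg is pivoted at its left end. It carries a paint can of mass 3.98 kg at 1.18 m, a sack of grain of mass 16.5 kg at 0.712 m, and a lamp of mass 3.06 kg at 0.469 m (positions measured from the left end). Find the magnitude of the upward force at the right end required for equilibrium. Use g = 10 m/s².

F ≈ 108 N

Take moments about the left end.
Beam weight: 6.73 × 10 = 67.3 N down at 1.195 m → arm 1.195 m, τ = 67.3 × 1.195 = 80.42 N·m clockwise.
Paint can: 3.98 × 10 = 39.8 N down at 1.18 m → arm 1.18 m, τ = 39.8 × 1.18 = 46.96 N·m clockwise.
Sack of grain: 16.5 × 10 = 165 N down at 0.712 m → arm 0.712 m, τ = 165 × 0.712 = 117.5 N·m clockwise.
Lamp: 3.06 × 10 = 30.6 N down at 0.469 m → arm 0.469 m, τ = 30.6 × 0.469 = 14.35 N·m clockwise.
Net moment of the loads = 259.2 N·m clockwise.
The upward force F acts at the right end, arm 2.39 m, giving F × 2.39 counterclockwise.
Setting net torque to zero: F × 2.39 = 259.2 → F = 259.2 / 2.39 = 108 N.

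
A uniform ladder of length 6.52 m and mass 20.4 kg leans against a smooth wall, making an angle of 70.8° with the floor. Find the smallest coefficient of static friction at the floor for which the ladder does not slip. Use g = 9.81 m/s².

μ_min ≈ 0.174

Taking torques about the foot of the ladder:
Ladder weight 20.4×9.81 = 200.1 N acts at 3.26 m along the ladder; its horizontal arm is 3.26·cos70.8° = 1.072 m → τ = 214.5 N·m clockwise.
Wall normal N acts horizontally at the top; its moment arm is the height L sinθ = 6.52·sin70.8° = 6.157 m, counterclockwise.
For rotational equilibrium, N × 6.157 = 214.5, so N = 34.84 N.
ΣFx = 0 ⇒ f = N_wall = 34.84 N. ΣFy = 0 ⇒ N_floor = 200.1 N.
μ_min = f / N_floor = 34.84 / 200.1 = 0.174.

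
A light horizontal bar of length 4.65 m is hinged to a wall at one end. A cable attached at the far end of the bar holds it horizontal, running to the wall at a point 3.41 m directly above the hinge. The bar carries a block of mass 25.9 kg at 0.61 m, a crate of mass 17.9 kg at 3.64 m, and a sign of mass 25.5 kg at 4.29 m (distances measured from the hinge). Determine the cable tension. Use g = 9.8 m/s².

T ≈ 678 N

Taking torques about the hinge:
Block: 25.9 × 9.8 = 253.8 N down at 0.61 m → arm 0.61 m, τ = 253.8 × 0.61 = 154.8 N·m clockwise.
Crate: 17.9 × 9.8 = 175.4 N down at 3.64 m → arm 3.64 m, τ = 175.4 × 3.64 = 638.5 N·m clockwise.
Sign: 25.5 × 9.8 = 249.9 N down at 4.29 m → arm 4.29 m, τ = 249.9 × 4.29 = 1072 N·m clockwise.
Total clockwise load moment = 1865 N·m.
The cable tension T acts at 4.65 m; only its component perpendicular to the bar, T sinθ, produces torque. sinθ = h/√(h²+d²) = 3.41/√(3.41²+4.65²) = 0.5914.
Setting net torque to zero: T × 4.65 × 0.5914 = 1865 → T = 1865 / 2.75 = 678 N.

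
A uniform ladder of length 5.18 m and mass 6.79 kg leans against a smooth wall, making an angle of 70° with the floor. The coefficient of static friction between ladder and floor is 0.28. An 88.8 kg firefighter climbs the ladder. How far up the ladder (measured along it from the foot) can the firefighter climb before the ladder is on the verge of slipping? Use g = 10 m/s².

d ≈ 4.09 m

Taking torques about the foot of the ladder:
Ladder weight 6.79×10 = 67.9 N acts at 2.59 m along the ladder; its horizontal arm is 2.59·cos70° = 0.8858 m → τ = 60.15 N·m clockwise.
Firefighter weight 88.8×10 = 888 N at distance d → arm d·cos70° → τ = 888·d·0.342 clockwise.
Wall normal N at the top has arm L sinθ = 4.868 m counterclockwise, so Στ = 0 gives N·4.868 = 60.15 + 303.7·d.
ΣFy = 0 ⇒ N_floor = 955.9 N, so the maximum friction is μ_s·N_floor = 0.28×955.9 = 267.7 N. ΣFx = 0 ⇒ N_wall = f, so at the slipping point N = 267.7 N.
Substituting: 267.7×4.868 = 60.15 + 303.7·d ⇒ d = (1303 − 60.15) / 303.7 = 4.09 m.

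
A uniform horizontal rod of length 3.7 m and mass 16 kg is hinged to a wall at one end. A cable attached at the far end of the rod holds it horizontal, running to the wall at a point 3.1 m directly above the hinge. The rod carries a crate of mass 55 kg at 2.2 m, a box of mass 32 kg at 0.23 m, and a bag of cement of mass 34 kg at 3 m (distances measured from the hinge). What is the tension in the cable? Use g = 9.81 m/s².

T ≈ 1070 N

About the hinge:
Beam weight: 16 × 9.81 = 157 N down at 1.85 m → arm 1.85 m, τ = 157 × 1.85 = 290.4 N·m clockwise.
Crate: 55 × 9.81 = 539.6 N down at 2.2 m → arm 2.2 m, τ = 539.6 × 2.2 = 1187 N·m clockwise.
Box: 32 × 9.81 = 313.9 N down at 0.23 m → arm 0.23 m, τ = 313.9 × 0.23 = 72.2 N·m clockwise.
Bag of cement: 34 × 9.81 = 333.5 N down at 3 m → arm 3 m, τ = 333.5 × 3 = 1000 N·m clockwise.
Total clockwise load moment = 2550 N·m.
The cable tension T acts at 3.7 m; only its component perpendicular to the rod, T sinθ, produces torque. sinθ = h/√(h²+d²) = 3.1/√(3.1²+3.7²) = 0.6422.
Setting net torque to zero: T × 3.7 × 0.6422 = 2550 → T = 2550 / 2.376 = 1070 N.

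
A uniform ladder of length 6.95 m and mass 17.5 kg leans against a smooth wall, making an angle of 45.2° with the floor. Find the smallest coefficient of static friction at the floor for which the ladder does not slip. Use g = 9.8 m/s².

μ_min ≈ 0.497

Sum moments about the foot of the ladder (the floor normal and friction both act there and drop out).
Ladder weight 17.5×9.8 = 171.5 N acts at 3.475 m along the ladder; its horizontal arm is 3.475·cos45.2° = 2.449 m → τ = 420 N·m clockwise.
Wall normal N acts horizontally at the top; its moment arm is the height L sinθ = 6.95·sin45.2° = 4.932 m, counterclockwise.
Setting net torque to zero: N × 4.932 = 420 → N = 85.16 N.
ΣFx = 0 ⇒ f = N_wall = 85.16 N. ΣFy = 0 ⇒ N_floor = 171.5 N.
μ_min = f / N_floor = 85.16 / 171.5 = 0.497.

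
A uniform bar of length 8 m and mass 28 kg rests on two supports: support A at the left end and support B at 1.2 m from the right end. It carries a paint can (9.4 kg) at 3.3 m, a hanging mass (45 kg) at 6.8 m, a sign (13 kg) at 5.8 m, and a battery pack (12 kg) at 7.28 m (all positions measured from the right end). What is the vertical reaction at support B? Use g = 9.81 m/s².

Taking torques about support A:
Beam weight: 28 × 9.81 = 274.7 N down at 4 m → arm 4 m, τ = 274.7 × 4 = 1099 N·m clockwise.
Paint can: 9.4 × 9.81 = 92.21 N down at 3.3 m → arm 4.7 m, τ = 92.21 × 4.7 = 433.4 N·m clockwise.
Hanging mass: 45 × 9.81 = 441.5 N down at 6.8 m → arm 1.2 m, τ = 441.5 × 1.2 = 529.8 N·m clockwise.
Sign: 13 × 9.81 = 127.5 N down at 5.8 m → arm 2.2 m, τ = 127.5 × 2.2 = 280.5 N·m clockwise.
Battery pack: 12 × 9.81 = 117.7 N down at 7.28 m → arm 0.72 m, τ = 117.7 × 0.72 = 84.74 N·m clockwise.
Net load moment about support A = 2427 N·m clockwise.
Reaction R at support B is upward at 1.2 m, arm 6.8 m → moment R × 6.8 counterclockwise.
Balancing moments: R × 6.8 = 2427, giving R = 357 N.

R_B ≈ 357 N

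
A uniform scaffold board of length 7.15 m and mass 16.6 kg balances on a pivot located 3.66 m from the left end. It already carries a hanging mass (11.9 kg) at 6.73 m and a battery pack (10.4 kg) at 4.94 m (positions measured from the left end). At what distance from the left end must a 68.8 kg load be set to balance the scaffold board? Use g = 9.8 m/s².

Taking torques about the pivot (at 3.66 m from the left end):
Beam weight: 16.6 × 9.8 = 162.7 N down at 3.575 m → arm 0.085 m, τ = 162.7 × 0.085 = 13.83 N·m counterclockwise.
Hanging mass: 11.9 × 9.8 = 116.6 N down at 6.73 m → arm 3.07 m, τ = 116.6 × 3.07 = 358 N·m clockwise.
Battery pack: 10.4 × 9.8 = 101.9 N down at 4.94 m → arm 1.28 m, τ = 101.9 × 1.28 = 130.4 N·m clockwise.
Net moment of existing loads = 474.6 N·m clockwise.
The load weighs 68.8 × 9.8 = 674.2 N and must supply an equal counterclockwise moment, so its lever arm about the pivot is 474.6 / 674.2 = 0.704 m.
That puts it at 3.66 − 0.704 = 2.96 m from the left end.

x ≈ 2.96 m from the left end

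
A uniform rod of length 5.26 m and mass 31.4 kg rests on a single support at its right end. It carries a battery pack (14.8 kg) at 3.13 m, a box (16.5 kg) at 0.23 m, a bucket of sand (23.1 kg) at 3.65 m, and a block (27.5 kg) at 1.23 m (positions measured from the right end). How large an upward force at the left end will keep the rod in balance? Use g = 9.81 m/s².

Sum moments about the right end (the unknown pivot reaction has zero arm there).
Beam weight: 31.4 × 9.81 = 308 N down at 2.63 m → arm 2.63 m, τ = 308 × 2.63 = 810 N·m counterclockwise.
Battery pack: 14.8 × 9.81 = 145.2 N down at 3.13 m → arm 3.13 m, τ = 145.2 × 3.13 = 454.5 N·m counterclockwise.
Box: 16.5 × 9.81 = 161.9 N down at 0.23 m → arm 0.23 m, τ = 161.9 × 0.23 = 37.24 N·m counterclockwise.
Bucket of sand: 23.1 × 9.81 = 226.6 N down at 3.65 m → arm 3.65 m, τ = 226.6 × 3.65 = 827.1 N·m counterclockwise.
Block: 27.5 × 9.81 = 269.8 N down at 1.23 m → arm 1.23 m, τ = 269.8 × 1.23 = 331.9 N·m counterclockwise.
Net moment of the loads = 2461 N·m counterclockwise.
The upward force F acts at the left end, arm 5.26 m, giving F × 5.26 clockwise.
For rotational equilibrium, F × 5.26 = 2461, so F = 2461 / 5.26 = 468 N.

F ≈ 468 N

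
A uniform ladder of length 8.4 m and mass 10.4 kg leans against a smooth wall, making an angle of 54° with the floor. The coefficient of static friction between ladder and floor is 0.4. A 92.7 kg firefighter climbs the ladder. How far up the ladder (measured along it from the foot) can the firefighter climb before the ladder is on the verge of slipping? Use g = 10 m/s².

Choose the foot of the ladder as the axis so the floor normal and friction both act there and drop out.
Ladder weight 10.4×10 = 104 N acts at 4.2 m along the ladder; its horizontal arm is 4.2·cos54° = 2.469 m → τ = 256.8 N·m clockwise.
Firefighter weight 92.7×10 = 927 N at distance d → arm d·cos54° → τ = 927·d·0.5878 clockwise.
Wall normal N at the top has arm L sinθ = 6.796 m counterclockwise, so Στ = 0 gives N·6.796 = 256.8 + 544.9·d.
ΣFy = 0 ⇒ N_floor = 1031 N, so the maximum friction is μ_s·N_floor = 0.4×1031 = 412.4 N. ΣFx = 0 ⇒ N_wall = f, so at the slipping point N = 412.4 N.
Substituting: 412.4×6.796 = 256.8 + 544.9·d ⇒ d = (2803 − 256.8) / 544.9 = 4.67 m.

d ≈ 4.67 m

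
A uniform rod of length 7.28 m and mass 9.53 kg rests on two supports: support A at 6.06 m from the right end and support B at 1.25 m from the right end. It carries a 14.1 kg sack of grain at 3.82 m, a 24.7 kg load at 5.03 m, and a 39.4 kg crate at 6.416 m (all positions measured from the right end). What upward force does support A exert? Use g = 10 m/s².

R_A ≈ 740 N

Choose support B as the axis so its reaction then has zero moment arm.
Beam weight: 9.53 × 10 = 95.3 N down at 3.64 m → arm 2.39 m, τ = 95.3 × 2.39 = 227.8 N·m counterclockwise.
Sack of grain: 14.1 × 10 = 141 N down at 3.82 m → arm 2.57 m, τ = 141 × 2.57 = 362.4 N·m counterclockwise.
Load: 24.7 × 10 = 247 N down at 5.03 m → arm 3.78 m, τ = 247 × 3.78 = 933.7 N·m counterclockwise.
Crate: 39.4 × 10 = 394 N down at 6.416 m → arm 5.166 m, τ = 394 × 5.166 = 2035 N·m counterclockwise.
Net load moment about support B = 3559 N·m counterclockwise.
Reaction R at support A is upward at 6.06 m, arm 4.81 m → moment R × 4.81 clockwise.
For rotational equilibrium, R × 4.81 = 3559, so R = 740 N.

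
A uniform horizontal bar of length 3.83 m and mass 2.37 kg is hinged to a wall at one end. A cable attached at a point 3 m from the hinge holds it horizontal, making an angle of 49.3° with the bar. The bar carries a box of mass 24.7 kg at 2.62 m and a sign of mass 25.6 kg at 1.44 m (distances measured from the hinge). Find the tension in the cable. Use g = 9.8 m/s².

T ≈ 457 N

Choose the hinge as the axis so the unknown hinge reaction has zero arm there.
Beam weight: 2.37 × 9.8 = 23.23 N down at 1.915 m → arm 1.915 m, τ = 23.23 × 1.915 = 44.49 N·m clockwise.
Box: 24.7 × 9.8 = 242.1 N down at 2.62 m → arm 2.62 m, τ = 242.1 × 2.62 = 634.3 N·m clockwise.
Sign: 25.6 × 9.8 = 250.9 N down at 1.44 m → arm 1.44 m, τ = 250.9 × 1.44 = 361.3 N·m clockwise.
Total clockwise load moment = 1040 N·m.
The cable tension T acts at 3 m; only its component perpendicular to the bar, T sinθ, produces torque. sin 49.3° = 0.7581.
Setting net torque to zero: T × 3 × 0.7581 = 1040 → T = 1040 / 2.274 = 457 N.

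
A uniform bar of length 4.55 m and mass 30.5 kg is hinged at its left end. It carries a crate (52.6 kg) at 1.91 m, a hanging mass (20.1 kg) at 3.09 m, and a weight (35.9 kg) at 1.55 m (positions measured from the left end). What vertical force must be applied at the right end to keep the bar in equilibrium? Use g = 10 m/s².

Sum moments about the left end (the unknown pivot reaction has zero arm there).
Beam weight: 30.5 × 10 = 305 N down at 2.275 m → arm 2.275 m, τ = 305 × 2.275 = 693.9 N·m clockwise.
Crate: 52.6 × 10 = 526 N down at 1.91 m → arm 1.91 m, τ = 526 × 1.91 = 1005 N·m clockwise.
Hanging mass: 20.1 × 10 = 201 N down at 3.09 m → arm 3.09 m, τ = 201 × 3.09 = 621.1 N·m clockwise.
Weight: 35.9 × 10 = 359 N down at 1.55 m → arm 1.55 m, τ = 359 × 1.55 = 556.5 N·m clockwise.
Net moment of the loads = 2876 N·m clockwise.
The upward force F acts at the right end, arm 4.55 m, giving F × 4.55 counterclockwise.
Balancing moments: F × 4.55 = 2876, giving F = 2876 / 4.55 = 632 N.

F ≈ 632 N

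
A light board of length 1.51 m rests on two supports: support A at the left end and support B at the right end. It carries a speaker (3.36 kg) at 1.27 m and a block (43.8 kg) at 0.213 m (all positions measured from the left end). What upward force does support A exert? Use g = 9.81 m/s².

Choose support B as the axis so its reaction then has zero moment arm.
Speaker: 3.36 × 9.81 = 32.96 N down at 1.27 m → arm 0.24 m, τ = 32.96 × 0.24 = 7.91 N·m counterclockwise.
Block: 43.8 × 9.81 = 429.7 N down at 0.213 m → arm 1.297 m, τ = 429.7 × 1.297 = 557.3 N·m counterclockwise.
Net load moment about support B = 565.2 N·m counterclockwise.
Reaction R at support A is upward at 0 m, arm 1.51 m → moment R × 1.51 clockwise.
For rotational equilibrium, R × 1.51 = 565.2, so R = 374 N.

R_A ≈ 374 N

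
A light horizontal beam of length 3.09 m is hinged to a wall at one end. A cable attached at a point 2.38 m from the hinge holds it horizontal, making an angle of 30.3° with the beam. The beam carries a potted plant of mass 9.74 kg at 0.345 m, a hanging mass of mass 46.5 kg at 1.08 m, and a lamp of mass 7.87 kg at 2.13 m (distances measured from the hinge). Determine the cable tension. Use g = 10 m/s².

T ≈ 586 N

Taking torques about the hinge:
Potted plant: 9.74 × 10 = 97.4 N down at 0.345 m → arm 0.345 m, τ = 97.4 × 0.345 = 33.6 N·m clockwise.
Hanging mass: 46.5 × 10 = 465 N down at 1.08 m → arm 1.08 m, τ = 465 × 1.08 = 502.2 N·m clockwise.
Lamp: 7.87 × 10 = 78.7 N down at 2.13 m → arm 2.13 m, τ = 78.7 × 2.13 = 167.6 N·m clockwise.
Total clockwise load moment = 703.4 N·m.
The cable tension T acts at 2.38 m; only its component perpendicular to the beam, T sinθ, produces torque. sin 30.3° = 0.5045.
Balancing moments: T × 2.38 × 0.5045 = 703.4, giving T = 703.4 / 1.201 = 586 N.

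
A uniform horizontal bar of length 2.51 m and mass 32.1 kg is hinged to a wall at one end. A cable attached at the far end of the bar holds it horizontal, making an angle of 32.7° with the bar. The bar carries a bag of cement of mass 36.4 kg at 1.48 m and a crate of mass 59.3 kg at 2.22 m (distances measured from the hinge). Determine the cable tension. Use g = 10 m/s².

Sum moments about the hinge (the unknown hinge reaction has zero arm there).
Beam weight: 32.1 × 10 = 321 N down at 1.255 m → arm 1.255 m, τ = 321 × 1.255 = 402.9 N·m clockwise.
Bag of cement: 36.4 × 10 = 364 N down at 1.48 m → arm 1.48 m, τ = 364 × 1.48 = 538.7 N·m clockwise.
Crate: 59.3 × 10 = 593 N down at 2.22 m → arm 2.22 m, τ = 593 × 2.22 = 1316 N·m clockwise.
Total clockwise load moment = 2258 N·m.
The cable tension T acts at 2.51 m; only its component perpendicular to the bar, T sinθ, produces torque. sin 32.7° = 0.5402.
Balancing moments: T × 2.51 × 0.5402 = 2258, giving T = 2258 / 1.356 = 1670 N.

T ≈ 1670 N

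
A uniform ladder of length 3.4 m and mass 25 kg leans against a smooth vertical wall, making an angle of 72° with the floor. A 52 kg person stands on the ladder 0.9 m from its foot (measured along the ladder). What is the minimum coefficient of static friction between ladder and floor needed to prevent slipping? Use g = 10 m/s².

μ_min ≈ 0.111

Choose the foot of the ladder as the axis so the floor normal and friction both act there and drop out.
Ladder weight 25×10 = 250 N acts at 1.7 m along the ladder; its horizontal arm is 1.7·cos72° = 0.5253 m → τ = 131.3 N·m clockwise.
Person: 52×10 = 520 N at 0.9 m → arm 0.2781 m → τ = 144.6 N·m clockwise.
Wall normal N acts horizontally at the top; its moment arm is the height L sinθ = 3.4·sin72° = 3.234 m, counterclockwise.
Setting net torque to zero: N × 3.234 = 275.9 → N = 85.31 N.
ΣFx = 0 ⇒ f = N_wall = 85.31 N. ΣFy = 0 ⇒ N_floor = 770 N.
μ_min = f / N_floor = 85.31 / 770 = 0.111.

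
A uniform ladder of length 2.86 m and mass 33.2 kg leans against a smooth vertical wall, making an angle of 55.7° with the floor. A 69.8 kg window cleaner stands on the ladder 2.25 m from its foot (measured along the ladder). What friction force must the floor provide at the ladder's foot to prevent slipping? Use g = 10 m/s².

Choose the foot of the ladder as the axis so the floor normal and friction both act there and drop out.
Ladder weight 33.2×10 = 332 N acts at 1.43 m along the ladder; its horizontal arm is 1.43·cos55.7° = 0.8058 m → τ = 267.5 N·m clockwise.
Window cleaner: 69.8×10 = 698 N at 2.25 m → arm 1.268 m → τ = 885.1 N·m clockwise.
Wall normal N acts horizontally at the top; its moment arm is the height L sinθ = 2.86·sin55.7° = 2.363 m, counterclockwise.
Balancing moments: N × 2.363 = 1153, giving N = 488 N.
ΣFx = 0: friction at the foot balances the wall's push, so f = N_wall = 488 N.

f ≈ 488 N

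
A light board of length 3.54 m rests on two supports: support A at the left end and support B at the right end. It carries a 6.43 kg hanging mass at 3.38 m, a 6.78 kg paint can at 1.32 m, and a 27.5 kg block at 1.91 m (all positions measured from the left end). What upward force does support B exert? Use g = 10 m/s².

Sum moments about support A (its reaction then has zero moment arm).
Hanging mass: 6.43 × 10 = 64.3 N down at 3.38 m → arm 3.38 m, τ = 64.3 × 3.38 = 217.3 N·m clockwise.
Paint can: 6.78 × 10 = 67.8 N down at 1.32 m → arm 1.32 m, τ = 67.8 × 1.32 = 89.5 N·m clockwise.
Block: 27.5 × 10 = 275 N down at 1.91 m → arm 1.91 m, τ = 275 × 1.91 = 525.2 N·m clockwise.
Net load moment about support A = 832 N·m clockwise.
Reaction R at support B is upward at 3.54 m, arm 3.54 m → moment R × 3.54 counterclockwise.
Balancing moments: R × 3.54 = 832, giving R = 235 N.

R_B ≈ 235 N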